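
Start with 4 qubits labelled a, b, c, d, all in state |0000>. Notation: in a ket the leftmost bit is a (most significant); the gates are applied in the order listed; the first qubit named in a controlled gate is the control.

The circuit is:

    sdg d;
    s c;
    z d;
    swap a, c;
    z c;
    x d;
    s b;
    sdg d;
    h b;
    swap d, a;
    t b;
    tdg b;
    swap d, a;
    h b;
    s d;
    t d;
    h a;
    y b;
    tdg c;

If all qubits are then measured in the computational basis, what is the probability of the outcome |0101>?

Outcome |0101> occurs with probability 1/2. Key observation: steps 8-15 multiply out to the identity, so the circuit reduces to the remaining gates.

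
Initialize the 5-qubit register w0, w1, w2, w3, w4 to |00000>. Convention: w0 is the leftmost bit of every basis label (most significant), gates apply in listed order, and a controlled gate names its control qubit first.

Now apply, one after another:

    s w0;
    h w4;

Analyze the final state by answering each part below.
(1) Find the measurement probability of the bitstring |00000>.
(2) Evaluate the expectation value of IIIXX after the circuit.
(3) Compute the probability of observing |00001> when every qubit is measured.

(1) Outcome |00000> occurs with probability 1/2.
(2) The expectation value of IIIXX is 0.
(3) A full measurement returns |00001> with probability 1/2.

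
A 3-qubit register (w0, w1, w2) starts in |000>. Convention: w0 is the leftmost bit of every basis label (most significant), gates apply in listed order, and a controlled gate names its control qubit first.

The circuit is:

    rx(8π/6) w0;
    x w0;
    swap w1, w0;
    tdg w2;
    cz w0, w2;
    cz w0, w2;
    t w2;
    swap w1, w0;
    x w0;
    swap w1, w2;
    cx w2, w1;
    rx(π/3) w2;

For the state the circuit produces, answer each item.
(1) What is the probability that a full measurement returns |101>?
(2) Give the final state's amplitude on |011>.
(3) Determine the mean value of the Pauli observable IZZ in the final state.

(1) Outcome |101> occurs with probability 3/16. Key observation: gates 2-9 undo each other exactly, leaving only the rest of the circuit to track.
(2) |011> carries amplitude 0 in the final state.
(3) In the final state, IZZ has expectation 1/2.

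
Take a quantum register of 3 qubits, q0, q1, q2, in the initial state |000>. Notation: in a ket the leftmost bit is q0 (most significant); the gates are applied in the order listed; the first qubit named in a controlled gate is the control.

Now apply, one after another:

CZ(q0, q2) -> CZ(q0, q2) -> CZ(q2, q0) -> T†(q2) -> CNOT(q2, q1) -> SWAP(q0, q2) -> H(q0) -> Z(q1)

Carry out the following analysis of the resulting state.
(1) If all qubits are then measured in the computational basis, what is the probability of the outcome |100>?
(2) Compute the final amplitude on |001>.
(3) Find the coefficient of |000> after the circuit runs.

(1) The probability of measuring |100> is 1/2. Key observation: the block from step 1 through step 2 cancels to the identity and can be dropped.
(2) |001> carries amplitude 0 in the final state.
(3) |000> carries amplitude sqrt(2)/2 in the final state.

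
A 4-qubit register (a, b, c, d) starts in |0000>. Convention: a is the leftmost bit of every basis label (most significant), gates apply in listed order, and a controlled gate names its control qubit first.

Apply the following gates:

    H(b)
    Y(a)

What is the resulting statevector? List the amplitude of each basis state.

After the circuit, the state carries amplitude sqrt(2)*I/2 on |1000>, sqrt(2)*I/2 on |1100>, and 0 on every other basis state.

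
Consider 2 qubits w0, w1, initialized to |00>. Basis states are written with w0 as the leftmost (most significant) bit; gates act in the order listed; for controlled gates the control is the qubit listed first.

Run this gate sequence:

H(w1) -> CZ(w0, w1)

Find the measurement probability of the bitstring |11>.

A full measurement returns |11> with probability 0.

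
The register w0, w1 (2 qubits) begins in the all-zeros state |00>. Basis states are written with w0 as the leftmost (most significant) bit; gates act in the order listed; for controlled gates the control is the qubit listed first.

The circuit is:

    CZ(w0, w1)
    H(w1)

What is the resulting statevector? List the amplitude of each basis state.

After the circuit, the state carries amplitude sqrt(2)/2 on |00>, sqrt(2)/2 on |01>, 0 on |10>, 0 on |11>.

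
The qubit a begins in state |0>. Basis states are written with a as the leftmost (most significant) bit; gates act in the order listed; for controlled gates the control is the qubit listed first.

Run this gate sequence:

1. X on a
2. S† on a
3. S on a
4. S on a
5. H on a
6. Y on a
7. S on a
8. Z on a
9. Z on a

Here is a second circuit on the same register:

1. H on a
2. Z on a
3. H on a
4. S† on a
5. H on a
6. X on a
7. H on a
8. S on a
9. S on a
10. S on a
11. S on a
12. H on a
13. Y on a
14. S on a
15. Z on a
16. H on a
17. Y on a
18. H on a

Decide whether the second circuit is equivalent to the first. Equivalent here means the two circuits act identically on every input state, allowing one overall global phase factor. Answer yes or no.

No — the two circuits implement different unitaries, even allowing a global phase.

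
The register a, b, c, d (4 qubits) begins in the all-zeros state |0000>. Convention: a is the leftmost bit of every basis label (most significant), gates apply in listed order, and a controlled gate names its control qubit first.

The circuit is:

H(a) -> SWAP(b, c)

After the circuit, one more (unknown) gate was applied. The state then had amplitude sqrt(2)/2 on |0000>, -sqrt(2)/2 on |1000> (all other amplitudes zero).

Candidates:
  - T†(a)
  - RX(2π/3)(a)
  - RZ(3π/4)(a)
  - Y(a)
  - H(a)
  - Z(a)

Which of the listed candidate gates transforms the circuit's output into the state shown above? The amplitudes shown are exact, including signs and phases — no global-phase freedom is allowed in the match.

It was Z(a) that produced the state shown.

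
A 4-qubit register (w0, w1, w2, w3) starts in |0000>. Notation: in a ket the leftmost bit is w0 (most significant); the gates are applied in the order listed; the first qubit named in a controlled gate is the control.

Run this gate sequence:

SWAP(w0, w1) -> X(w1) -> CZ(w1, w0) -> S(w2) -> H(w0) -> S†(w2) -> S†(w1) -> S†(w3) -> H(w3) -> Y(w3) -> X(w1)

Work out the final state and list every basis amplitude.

The resulting statevector has amplitude -1/2 on |0000>, 1/2 on |0001>, -1/2 on |1000>, 1/2 on |1001>, and 0 on every other basis state.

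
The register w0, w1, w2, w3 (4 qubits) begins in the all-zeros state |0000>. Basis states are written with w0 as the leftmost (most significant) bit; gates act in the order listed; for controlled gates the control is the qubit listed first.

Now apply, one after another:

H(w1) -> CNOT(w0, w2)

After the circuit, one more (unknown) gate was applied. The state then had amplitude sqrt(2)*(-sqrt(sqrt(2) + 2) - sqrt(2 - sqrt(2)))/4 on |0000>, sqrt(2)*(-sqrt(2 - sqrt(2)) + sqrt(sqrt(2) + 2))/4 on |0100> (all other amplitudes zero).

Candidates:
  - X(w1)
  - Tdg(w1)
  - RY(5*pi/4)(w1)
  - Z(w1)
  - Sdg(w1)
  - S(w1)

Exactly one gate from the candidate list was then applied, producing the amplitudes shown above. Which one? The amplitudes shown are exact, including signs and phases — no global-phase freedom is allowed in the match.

The applied gate was RY(5*pi/4)(w1).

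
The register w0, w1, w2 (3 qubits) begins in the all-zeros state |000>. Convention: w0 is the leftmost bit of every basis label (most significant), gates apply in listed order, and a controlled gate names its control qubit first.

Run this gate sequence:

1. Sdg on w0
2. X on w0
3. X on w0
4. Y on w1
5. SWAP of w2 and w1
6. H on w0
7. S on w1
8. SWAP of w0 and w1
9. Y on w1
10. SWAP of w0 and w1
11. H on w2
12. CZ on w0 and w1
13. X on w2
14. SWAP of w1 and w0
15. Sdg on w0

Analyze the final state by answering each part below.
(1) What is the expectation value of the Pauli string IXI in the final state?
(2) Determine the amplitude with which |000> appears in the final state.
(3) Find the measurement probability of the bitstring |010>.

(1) The expectation value of IXI is -1.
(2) The amplitude on |000> is -1/2.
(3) A full measurement returns |010> with probability 1/4.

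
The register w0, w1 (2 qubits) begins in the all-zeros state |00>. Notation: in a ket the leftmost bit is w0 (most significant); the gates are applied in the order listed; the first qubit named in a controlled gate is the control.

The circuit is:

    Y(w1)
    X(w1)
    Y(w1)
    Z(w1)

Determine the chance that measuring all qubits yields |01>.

Outcome |01> occurs with probability 1.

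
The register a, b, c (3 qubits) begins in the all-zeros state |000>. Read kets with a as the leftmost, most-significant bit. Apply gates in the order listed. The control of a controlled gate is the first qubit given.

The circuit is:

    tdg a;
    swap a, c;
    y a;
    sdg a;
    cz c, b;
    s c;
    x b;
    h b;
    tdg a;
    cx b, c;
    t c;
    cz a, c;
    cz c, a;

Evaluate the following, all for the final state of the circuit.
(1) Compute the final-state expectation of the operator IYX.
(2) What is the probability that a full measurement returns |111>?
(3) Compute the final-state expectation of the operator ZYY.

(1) The observable IYX averages to -sqrt(2)/2.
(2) A full measurement returns |111> with probability 1/2.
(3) In the final state, ZYY has expectation -sqrt(2)/2.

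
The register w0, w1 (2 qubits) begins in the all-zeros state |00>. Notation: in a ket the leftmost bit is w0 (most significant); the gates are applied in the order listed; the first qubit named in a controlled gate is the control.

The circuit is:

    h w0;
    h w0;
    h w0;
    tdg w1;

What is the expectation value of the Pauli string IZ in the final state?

In the final state, IZ has expectation 1. Key observation: steps 1-2 multiply out to the identity, so the circuit reduces to the remaining gates.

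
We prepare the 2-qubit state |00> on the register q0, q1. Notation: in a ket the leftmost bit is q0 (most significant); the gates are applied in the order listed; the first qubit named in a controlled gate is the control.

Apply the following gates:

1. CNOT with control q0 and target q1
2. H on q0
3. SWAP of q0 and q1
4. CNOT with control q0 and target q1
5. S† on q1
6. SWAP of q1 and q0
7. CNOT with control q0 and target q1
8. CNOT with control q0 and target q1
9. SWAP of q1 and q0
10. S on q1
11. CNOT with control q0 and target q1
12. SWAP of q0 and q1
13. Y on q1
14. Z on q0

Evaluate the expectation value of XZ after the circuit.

The expectation value of XZ is 1. Key observation: steps 4-11 multiply out to the identity, so the circuit reduces to the remaining gates.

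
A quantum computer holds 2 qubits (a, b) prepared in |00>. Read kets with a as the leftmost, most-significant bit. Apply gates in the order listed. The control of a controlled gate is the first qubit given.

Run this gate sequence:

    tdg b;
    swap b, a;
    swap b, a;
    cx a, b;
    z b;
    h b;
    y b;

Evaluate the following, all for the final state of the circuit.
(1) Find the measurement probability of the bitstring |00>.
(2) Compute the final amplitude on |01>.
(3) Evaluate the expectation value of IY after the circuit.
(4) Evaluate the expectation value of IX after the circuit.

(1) A full measurement returns |00> with probability 1/2.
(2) The amplitude on |01> is sqrt(2)*I/2.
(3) The expectation value of IY is 0.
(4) The observable IX averages to -1.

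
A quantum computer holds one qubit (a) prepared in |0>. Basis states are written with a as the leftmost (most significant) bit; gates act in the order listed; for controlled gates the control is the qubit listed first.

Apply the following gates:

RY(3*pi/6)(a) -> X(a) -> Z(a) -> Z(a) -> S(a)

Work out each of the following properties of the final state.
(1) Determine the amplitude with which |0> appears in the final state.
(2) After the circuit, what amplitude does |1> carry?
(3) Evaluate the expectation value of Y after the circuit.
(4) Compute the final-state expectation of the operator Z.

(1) The final state's coefficient on |0> equals sqrt(2)/2.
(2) The amplitude on |1> is sqrt(2)*I/2.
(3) In the final state, Y has expectation 1.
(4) The expectation value of Z is 0.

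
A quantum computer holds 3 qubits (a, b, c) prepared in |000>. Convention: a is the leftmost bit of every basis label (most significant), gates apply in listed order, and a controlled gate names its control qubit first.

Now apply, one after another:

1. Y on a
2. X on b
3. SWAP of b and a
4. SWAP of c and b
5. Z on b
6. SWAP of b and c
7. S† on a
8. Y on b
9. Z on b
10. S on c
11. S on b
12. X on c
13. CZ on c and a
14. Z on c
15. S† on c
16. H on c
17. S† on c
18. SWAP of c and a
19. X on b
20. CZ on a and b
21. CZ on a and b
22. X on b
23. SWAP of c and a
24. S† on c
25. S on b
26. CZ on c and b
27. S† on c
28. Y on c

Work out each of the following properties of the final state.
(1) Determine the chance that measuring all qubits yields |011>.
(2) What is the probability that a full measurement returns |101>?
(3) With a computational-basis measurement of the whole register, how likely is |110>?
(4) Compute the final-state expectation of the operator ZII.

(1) A full measurement returns |011> with probability 0.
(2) The probability of measuring |101> is 1/2.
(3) Outcome |110> occurs with probability 0.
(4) The expectation value of ZII is -1.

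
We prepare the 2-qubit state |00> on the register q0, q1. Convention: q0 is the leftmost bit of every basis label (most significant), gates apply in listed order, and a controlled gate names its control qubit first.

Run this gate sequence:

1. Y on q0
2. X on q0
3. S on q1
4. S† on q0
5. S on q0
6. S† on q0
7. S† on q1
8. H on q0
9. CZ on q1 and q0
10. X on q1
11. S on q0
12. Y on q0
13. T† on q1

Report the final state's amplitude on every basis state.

The resulting statevector has amplitude 0 on |00>, sqrt(2)*exp(I*pi/4)/2 on |01>, 0 on |10>, sqrt(2)*exp(3*I*pi/4)/2 on |11>. Key observation: steps 5-6 multiply out to the identity, so the circuit reduces to the remaining gates.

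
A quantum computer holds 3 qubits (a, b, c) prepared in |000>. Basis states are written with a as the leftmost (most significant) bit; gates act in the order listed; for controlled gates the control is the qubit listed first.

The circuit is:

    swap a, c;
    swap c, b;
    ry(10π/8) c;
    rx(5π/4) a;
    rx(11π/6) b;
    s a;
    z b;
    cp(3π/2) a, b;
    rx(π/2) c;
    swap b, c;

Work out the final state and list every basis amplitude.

After the circuit, the state carries amplitude -(1 - I)*(-sqrt(6) - sqrt(2) + 1 + I + sqrt(3)*(1 + I))/16 on |000>, (1 - I)*(1 - sqrt(6)*I - I + sqrt(2)*I + sqrt(3)*(-1 + I))/16 on |001>, (1 - I)*(-1 + sqrt(2) + sqrt(6) + I + sqrt(3)*(-1 + I))/16 on |010>, (1 - I)*(-1 - sqrt(6)*I - I + sqrt(2)*I + sqrt(3)*(1 + I))/16 on |011>, (1 - I)*(-1 + I + sqrt(2)*I + sqrt(3)*(-1 + I) + sqrt(6)*I)/16 on |100>, (1 - I)*(-1 - sqrt(6)*I + sqrt(3)*(1 - I) + I + sqrt(2)*I)/16 on |101>, -(1 - I)*(1 + I + sqrt(2)*I + sqrt(3)*(1 + I) + sqrt(6)*I)/16 on |110>, (1 - I)*(-1 - sqrt(2)*I - I + sqrt(3)*(1 + I) + sqrt(6)*I)/16 on |111>.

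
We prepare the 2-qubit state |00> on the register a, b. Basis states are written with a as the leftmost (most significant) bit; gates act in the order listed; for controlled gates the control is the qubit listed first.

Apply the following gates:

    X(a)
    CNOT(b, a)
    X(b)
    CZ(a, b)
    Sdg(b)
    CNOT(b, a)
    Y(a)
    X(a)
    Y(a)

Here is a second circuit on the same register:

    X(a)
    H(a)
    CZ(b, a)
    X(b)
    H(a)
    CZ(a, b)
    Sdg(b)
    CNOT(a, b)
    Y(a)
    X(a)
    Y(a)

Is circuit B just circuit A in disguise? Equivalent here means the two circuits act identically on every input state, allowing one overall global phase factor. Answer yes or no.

No: there is an input state on which the two circuits produce genuinely different outputs (not merely differing by a phase).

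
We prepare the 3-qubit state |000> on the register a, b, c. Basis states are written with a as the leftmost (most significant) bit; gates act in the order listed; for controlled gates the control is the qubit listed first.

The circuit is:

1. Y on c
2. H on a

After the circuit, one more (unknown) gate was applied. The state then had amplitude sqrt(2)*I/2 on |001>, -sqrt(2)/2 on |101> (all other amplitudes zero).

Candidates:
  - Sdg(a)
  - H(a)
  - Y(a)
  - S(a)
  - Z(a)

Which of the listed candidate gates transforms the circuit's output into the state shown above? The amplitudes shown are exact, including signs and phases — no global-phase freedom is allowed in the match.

It was S(a) that produced the state shown.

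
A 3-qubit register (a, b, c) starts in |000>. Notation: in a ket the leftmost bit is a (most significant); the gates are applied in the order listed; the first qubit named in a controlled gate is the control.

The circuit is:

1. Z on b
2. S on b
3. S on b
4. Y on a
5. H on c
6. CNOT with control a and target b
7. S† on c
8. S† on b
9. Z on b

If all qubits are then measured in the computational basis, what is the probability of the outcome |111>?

A full measurement returns |111> with probability 1/2.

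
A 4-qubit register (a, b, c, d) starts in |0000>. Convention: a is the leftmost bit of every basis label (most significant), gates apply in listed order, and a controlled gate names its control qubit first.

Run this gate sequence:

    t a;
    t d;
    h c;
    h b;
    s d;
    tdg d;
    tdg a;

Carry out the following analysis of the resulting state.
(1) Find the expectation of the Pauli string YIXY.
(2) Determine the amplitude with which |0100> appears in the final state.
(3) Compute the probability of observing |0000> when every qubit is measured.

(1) The observable YIXY averages to 0.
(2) The final state's coefficient on |0100> equals 1/2.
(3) Outcome |0000> occurs with probability 1/4.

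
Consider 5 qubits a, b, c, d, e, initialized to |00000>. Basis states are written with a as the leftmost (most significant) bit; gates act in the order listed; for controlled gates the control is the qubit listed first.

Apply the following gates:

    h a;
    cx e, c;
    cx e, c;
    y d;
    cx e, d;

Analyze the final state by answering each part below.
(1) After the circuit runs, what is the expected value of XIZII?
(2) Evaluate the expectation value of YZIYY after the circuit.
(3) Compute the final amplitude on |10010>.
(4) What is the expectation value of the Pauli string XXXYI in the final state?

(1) In the final state, XIZII has expectation 1. Key observation: steps 2-3 multiply out to the identity, so the circuit reduces to the remaining gates.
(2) The observable YZIYY averages to 0.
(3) |10010> carries amplitude sqrt(2)*I/2 in the final state.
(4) In the final state, XXXYI has expectation 0.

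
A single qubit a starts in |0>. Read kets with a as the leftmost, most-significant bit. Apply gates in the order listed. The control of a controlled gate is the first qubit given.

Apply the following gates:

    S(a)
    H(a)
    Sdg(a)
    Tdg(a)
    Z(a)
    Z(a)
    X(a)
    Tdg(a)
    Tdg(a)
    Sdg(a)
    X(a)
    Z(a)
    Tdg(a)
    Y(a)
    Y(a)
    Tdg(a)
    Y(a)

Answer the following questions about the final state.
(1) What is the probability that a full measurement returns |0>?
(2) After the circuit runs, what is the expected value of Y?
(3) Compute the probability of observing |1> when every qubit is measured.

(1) The probability of measuring |0> is 1/2.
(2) In the final state, Y has expectation sqrt(2)/2.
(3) The probability of measuring |1> is 1/2.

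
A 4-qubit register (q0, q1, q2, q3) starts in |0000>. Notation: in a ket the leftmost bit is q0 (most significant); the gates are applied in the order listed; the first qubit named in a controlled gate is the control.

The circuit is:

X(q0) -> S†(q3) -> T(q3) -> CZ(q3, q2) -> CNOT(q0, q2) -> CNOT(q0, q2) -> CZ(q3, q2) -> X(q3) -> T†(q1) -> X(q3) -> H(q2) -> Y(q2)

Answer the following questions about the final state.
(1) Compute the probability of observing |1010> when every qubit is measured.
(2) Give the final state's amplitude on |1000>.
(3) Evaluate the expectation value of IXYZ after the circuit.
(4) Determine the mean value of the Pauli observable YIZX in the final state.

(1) Outcome |1010> occurs with probability 1/2.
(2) |1000> carries amplitude -sqrt(2)*I/2 in the final state.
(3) In the final state, IXYZ has expectation 0.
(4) The expectation value of YIZX is 0.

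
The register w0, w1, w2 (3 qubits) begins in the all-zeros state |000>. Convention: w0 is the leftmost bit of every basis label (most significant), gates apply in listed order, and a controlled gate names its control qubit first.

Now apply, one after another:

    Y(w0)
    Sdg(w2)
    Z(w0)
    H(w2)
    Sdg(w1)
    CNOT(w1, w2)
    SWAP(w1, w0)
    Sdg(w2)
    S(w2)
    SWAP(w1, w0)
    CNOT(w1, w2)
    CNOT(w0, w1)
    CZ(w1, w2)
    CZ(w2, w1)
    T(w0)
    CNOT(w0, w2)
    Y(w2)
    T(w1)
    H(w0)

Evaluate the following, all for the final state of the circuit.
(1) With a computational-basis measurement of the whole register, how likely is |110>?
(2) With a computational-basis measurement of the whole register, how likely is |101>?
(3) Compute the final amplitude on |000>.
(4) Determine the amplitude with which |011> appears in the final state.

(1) The probability of measuring |110> is 1/4. Key observation: gates 6-11 undo each other exactly, leaving only the rest of the circuit to track.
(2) A full measurement returns |101> with probability 0.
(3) The final state's coefficient on |000> equals 0.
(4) The amplitude on |011> is I/2.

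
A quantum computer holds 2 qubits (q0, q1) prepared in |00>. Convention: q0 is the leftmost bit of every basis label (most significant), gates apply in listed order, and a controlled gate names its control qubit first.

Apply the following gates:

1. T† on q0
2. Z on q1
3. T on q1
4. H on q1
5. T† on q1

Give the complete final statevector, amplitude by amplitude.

The resulting statevector has amplitude sqrt(2)/2 on |00>, -sqrt(2)*exp(3*I*pi/4)/2 on |01>, 0 on |10>, 0 on |11>.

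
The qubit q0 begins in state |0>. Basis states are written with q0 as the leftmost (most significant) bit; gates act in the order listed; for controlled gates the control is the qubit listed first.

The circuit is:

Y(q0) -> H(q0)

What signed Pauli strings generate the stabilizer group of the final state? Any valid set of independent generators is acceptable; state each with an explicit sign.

The stabilizer group can be generated by -X, among other valid generating sets.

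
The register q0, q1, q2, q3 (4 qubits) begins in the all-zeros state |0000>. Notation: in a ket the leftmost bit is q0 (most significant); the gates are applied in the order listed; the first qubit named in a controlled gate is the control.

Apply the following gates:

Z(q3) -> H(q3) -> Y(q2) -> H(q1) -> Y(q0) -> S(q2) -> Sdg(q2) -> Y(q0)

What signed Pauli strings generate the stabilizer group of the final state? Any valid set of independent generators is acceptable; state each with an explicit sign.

The stabilizer group can be generated by +IXII, +IIIX, +ZIII, -IIZI, among other valid generating sets. Key observation: steps 5-8 multiply out to the identity, so the circuit reduces to the remaining gates.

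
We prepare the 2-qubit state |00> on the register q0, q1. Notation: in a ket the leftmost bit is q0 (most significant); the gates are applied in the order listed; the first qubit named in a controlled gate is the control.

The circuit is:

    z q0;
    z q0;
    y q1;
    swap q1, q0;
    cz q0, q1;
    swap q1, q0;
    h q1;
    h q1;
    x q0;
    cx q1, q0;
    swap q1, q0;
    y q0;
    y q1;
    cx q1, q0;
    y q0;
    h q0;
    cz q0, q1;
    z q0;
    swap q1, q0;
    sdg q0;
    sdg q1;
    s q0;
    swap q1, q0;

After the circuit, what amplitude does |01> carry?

The amplitude on |01> is sqrt(2)/2.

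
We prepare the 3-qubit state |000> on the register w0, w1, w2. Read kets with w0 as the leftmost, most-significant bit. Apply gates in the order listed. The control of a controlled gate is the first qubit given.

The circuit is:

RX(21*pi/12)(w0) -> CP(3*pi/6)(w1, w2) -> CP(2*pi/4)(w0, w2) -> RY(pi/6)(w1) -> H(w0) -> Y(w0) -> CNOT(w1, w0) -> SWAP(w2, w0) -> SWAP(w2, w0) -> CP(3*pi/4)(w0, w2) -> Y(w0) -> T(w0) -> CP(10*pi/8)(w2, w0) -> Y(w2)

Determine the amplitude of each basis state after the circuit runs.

After the circuit, the state carries amplitude 0 on |000>, sqrt(2 - sqrt(2))/8 + sqrt(6 - 3*sqrt(2))/8 - I*sqrt(3*sqrt(2) + 6)/8 - I*sqrt(sqrt(2) + 2)/8 on |001>, 0 on |010>, -sqrt(2 - sqrt(2))/8 + sqrt(6 - 3*sqrt(2))/8 - I*sqrt(sqrt(2) + 2)/8 + I*sqrt(3*sqrt(2) + 6)/8 on |011>, 0 on |100>, -sqrt(3*sqrt(2) + 6)*exp(3*I*pi/4)/8 - sqrt(sqrt(2) + 2)*exp(3*I*pi/4)/8 - sqrt(6 - 3*sqrt(2))*exp(I*pi/4)/8 - sqrt(2 - sqrt(2))*exp(I*pi/4)/8 on |101>, 0 on |110>, -sqrt(sqrt(2) + 2)*exp(3*I*pi/4)/8 - sqrt(6 - 3*sqrt(2))*exp(I*pi/4)/8 + sqrt(2 - sqrt(2))*exp(I*pi/4)/8 + sqrt(3*sqrt(2) + 6)*exp(3*I*pi/4)/8 on |111>. Key observation: the block from step 8 through step 9 cancels to the identity and can be dropped.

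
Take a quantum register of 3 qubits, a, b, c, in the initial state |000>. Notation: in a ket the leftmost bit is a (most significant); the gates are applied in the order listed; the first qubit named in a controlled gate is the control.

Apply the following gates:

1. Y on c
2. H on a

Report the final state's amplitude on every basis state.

The final amplitudes are sqrt(2)*I/2 on |001>, sqrt(2)*I/2 on |101>, and 0 on every other basis state.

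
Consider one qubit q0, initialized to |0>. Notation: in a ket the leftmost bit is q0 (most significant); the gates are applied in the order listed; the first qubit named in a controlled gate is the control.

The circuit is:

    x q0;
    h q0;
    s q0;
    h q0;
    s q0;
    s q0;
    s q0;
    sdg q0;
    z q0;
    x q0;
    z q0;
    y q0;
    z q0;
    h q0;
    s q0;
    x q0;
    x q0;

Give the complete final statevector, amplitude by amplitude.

The final amplitudes are sqrt(2)/2 on |0>, -sqrt(2)/2 on |1>.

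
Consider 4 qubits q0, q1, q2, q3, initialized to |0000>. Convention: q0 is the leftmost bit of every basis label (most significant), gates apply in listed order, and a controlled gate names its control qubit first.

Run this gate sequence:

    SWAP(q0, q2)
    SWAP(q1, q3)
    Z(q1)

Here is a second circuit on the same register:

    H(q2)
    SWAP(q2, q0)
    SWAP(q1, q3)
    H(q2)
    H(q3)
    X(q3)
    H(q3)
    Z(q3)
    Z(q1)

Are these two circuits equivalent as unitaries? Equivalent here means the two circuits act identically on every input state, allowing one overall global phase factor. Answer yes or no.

No — the two circuits implement different unitaries, even allowing a global phase.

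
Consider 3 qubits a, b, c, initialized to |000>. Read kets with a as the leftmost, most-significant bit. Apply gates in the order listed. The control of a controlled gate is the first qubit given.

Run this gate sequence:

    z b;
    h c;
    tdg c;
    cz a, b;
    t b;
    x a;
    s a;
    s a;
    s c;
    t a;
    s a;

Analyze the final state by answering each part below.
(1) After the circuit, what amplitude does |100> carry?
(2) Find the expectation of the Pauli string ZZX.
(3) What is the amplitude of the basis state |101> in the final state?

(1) The amplitude on |100> is -sqrt(2)*exp(3*I*pi/4)/2.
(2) In the final state, ZZX has expectation -sqrt(2)/2.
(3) The final state's coefficient on |101> equals sqrt(2)/2.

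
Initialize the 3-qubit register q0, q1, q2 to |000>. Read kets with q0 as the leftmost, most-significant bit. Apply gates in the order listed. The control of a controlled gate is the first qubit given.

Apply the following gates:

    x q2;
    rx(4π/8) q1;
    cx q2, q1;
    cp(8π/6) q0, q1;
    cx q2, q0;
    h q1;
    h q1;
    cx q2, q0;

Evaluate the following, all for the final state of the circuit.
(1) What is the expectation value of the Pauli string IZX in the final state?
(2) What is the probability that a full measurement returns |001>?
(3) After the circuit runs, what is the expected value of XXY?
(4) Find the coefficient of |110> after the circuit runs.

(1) The expectation value of IZX is 0. Key observation: steps 5-8 multiply out to the identity, so the circuit reduces to the remaining gates.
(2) A full measurement returns |001> with probability 1/2.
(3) The expectation value of XXY is 0.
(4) |110> carries amplitude 0 in the final state.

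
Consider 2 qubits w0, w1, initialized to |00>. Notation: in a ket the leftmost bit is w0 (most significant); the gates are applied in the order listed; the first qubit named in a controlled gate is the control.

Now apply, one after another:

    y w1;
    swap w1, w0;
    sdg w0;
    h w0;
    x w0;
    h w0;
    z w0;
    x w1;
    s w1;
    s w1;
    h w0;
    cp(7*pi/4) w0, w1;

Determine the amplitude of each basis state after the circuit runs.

After the circuit, the state carries amplitude 0 on |00>, -sqrt(2)/2 on |01>, 0 on |10>, -sqrt(2)*exp(3*I*pi/4)/2 on |11>.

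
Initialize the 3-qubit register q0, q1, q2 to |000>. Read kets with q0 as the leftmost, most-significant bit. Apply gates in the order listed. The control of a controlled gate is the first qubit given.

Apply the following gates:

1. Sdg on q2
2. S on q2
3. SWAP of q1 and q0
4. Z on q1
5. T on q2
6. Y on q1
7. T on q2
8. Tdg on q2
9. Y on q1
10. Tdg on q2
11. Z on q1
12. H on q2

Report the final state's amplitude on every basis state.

After the circuit, the state carries amplitude sqrt(2)/2 on |000>, sqrt(2)/2 on |001>, and 0 on every other basis state. Key observation: gates 4-11 undo each other exactly, leaving only the rest of the circuit to track.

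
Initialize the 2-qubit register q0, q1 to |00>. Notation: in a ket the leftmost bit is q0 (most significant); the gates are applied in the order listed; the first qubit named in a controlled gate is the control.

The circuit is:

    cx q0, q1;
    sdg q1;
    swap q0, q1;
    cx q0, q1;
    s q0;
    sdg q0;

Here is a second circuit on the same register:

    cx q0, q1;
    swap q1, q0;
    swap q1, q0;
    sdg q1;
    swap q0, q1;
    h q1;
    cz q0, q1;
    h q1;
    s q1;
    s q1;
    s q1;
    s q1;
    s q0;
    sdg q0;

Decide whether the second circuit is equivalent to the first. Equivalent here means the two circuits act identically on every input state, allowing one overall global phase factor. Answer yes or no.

Yes: on every input state the two circuits agree up to one overall phase factor.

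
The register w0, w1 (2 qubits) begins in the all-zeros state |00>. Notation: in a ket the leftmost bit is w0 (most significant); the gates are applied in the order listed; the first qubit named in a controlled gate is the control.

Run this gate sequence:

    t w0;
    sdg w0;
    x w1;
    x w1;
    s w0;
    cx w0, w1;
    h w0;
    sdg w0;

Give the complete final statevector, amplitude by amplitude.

The resulting statevector has amplitude sqrt(2)/2 on |00>, 0 on |01>, -sqrt(2)*I/2 on |10>, 0 on |11>. Key observation: the block from step 2 through step 5 cancels to the identity and can be dropped.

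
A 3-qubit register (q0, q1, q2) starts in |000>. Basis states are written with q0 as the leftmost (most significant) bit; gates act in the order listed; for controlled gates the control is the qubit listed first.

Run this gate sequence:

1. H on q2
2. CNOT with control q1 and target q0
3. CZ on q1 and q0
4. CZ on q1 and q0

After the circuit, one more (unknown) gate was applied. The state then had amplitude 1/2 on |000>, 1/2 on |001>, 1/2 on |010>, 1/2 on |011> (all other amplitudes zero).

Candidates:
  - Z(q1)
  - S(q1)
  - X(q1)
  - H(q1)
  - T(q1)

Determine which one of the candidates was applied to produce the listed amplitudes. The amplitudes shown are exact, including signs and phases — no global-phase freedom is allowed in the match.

The applied gate was H(q1).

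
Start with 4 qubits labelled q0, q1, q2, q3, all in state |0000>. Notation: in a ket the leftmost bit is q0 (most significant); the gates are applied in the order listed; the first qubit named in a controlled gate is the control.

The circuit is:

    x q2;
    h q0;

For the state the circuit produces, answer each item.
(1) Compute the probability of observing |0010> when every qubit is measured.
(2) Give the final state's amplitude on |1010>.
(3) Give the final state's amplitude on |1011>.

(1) The probability of measuring |0010> is 1/2.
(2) |1010> carries amplitude sqrt(2)/2 in the final state.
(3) |1011> carries amplitude 0 in the final state.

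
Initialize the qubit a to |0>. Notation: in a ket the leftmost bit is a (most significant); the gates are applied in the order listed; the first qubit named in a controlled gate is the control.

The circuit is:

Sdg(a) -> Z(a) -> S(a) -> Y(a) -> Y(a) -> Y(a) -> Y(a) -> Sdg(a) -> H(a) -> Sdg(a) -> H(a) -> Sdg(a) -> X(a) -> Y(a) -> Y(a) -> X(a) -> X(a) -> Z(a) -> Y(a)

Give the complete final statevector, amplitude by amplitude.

The final amplitudes are 1/2 + I/2 on |0>, 1/2 + I/2 on |1>. Key observation: gates 3-8 undo each other exactly, leaving only the rest of the circuit to track.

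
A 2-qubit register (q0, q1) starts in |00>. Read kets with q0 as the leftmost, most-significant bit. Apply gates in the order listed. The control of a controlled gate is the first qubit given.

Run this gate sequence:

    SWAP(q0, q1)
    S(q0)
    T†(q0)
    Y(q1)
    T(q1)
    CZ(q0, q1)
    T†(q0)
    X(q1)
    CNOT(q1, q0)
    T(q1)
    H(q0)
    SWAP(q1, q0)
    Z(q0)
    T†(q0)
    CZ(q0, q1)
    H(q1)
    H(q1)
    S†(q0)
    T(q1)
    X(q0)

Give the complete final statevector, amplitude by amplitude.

The resulting statevector has amplitude 0 on |00>, 0 on |01>, sqrt(2)*exp(3*I*pi/4)/2 on |10>, -sqrt(2)/2 on |11>.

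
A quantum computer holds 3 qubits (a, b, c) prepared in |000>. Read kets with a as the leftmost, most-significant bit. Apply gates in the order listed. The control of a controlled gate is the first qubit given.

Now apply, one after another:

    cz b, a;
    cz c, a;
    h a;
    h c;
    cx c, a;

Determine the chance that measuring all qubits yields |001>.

A full measurement returns |001> with probability 1/4.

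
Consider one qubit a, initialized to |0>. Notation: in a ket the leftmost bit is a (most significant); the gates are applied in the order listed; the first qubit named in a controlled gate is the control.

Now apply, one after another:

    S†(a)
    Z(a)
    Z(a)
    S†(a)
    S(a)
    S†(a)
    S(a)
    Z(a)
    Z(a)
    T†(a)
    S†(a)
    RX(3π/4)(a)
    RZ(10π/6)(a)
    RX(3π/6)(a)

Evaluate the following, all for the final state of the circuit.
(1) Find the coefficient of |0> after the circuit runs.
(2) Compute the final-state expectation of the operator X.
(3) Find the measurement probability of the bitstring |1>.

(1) The final state's coefficient on |0> equals sqrt(2)*(-sqrt(2 - sqrt(2)) - sqrt(sqrt(2) + 2)*exp(2*I*pi/3))*exp(I*pi/6)/4. Key observation: steps 2-9 multiply out to the identity, so the circuit reduces to the remaining gates.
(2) In the final state, X has expectation -sqrt(6)/4.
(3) A full measurement returns |1> with probability sqrt(2)/8 + 1/2.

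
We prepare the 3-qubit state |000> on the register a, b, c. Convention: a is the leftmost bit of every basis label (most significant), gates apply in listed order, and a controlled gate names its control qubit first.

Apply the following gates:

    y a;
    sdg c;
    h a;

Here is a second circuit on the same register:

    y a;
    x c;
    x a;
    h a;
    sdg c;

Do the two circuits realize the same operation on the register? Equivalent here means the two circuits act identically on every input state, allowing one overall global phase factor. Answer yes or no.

No — the two circuits implement different unitaries, even allowing a global phase.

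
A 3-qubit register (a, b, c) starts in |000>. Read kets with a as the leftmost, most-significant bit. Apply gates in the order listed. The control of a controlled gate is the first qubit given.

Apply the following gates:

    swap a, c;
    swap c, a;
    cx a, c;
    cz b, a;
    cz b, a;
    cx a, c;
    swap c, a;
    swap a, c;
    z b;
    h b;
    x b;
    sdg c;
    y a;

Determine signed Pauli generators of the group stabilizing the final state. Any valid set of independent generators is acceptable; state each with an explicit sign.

The final state is stabilized by the group generated by +IXI, -ZII, +IIZ; other independent generating sets are equally valid. Key observation: the block from step 1 through step 8 cancels to the identity and can be dropped.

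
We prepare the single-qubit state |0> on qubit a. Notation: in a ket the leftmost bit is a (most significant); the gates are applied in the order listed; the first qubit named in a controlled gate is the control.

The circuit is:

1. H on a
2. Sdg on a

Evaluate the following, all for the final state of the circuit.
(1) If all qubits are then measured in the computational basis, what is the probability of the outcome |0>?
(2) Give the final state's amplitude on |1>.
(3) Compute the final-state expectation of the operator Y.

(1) A full measurement returns |0> with probability 1/2.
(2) |1> carries amplitude -sqrt(2)*I/2 in the final state.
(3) In the final state, Y has expectation -1.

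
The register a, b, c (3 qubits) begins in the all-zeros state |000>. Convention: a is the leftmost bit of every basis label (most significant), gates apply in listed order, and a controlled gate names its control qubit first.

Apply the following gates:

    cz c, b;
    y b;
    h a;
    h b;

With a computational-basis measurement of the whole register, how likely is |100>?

A full measurement returns |100> with probability 1/4.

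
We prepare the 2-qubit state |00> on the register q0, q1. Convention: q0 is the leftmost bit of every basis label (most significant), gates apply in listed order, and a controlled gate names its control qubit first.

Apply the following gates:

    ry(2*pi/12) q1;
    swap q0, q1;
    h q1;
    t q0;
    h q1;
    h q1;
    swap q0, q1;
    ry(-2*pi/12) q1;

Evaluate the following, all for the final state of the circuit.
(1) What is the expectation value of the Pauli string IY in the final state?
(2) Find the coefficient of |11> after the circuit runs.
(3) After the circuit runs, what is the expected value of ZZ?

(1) The observable IY averages to sqrt(2)/4.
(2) |11> carries amplitude sqrt(2)*(-1 + exp(I*pi/4))/8 in the final state.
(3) The expectation value of ZZ is 0.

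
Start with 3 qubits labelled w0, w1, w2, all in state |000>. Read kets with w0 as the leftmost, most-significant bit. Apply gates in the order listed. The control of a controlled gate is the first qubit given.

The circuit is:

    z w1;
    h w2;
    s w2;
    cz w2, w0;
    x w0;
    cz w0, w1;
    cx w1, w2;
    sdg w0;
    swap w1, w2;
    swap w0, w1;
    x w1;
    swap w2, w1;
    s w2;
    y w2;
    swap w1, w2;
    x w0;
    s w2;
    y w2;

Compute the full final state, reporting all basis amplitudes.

The resulting statevector has amplitude -sqrt(2)/2 on |011>, sqrt(2)*I/2 on |111>, and 0 on every other basis state.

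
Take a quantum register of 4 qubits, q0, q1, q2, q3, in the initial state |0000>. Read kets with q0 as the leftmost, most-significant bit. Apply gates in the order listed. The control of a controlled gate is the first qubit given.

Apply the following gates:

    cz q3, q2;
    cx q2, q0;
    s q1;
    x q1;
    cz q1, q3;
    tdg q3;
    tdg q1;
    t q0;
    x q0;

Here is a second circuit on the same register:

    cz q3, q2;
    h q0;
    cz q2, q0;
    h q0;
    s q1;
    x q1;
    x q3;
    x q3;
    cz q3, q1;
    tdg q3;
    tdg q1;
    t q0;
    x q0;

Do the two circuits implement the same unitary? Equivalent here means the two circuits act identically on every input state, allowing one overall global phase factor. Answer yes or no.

Yes — the two circuits implement the same unitary up to a global phase.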